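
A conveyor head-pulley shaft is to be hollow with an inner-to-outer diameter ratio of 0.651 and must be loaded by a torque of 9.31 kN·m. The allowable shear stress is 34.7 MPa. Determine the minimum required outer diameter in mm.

For a hollow shaft with d_i/d_o = 0.651: τ_max = 16T/(π d_o³ (1−k⁴)), so d_o = [16T/(π τ_allow (1−k⁴))]^(1/3) = [16·9310/(π·3.47×10^7·0.8204)]^(1/3) = 0.1185 m.

119 mm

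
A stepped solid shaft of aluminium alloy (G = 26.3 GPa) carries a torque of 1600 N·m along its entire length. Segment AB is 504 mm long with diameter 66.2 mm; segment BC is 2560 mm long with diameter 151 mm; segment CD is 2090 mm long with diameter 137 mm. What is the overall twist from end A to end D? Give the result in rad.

0.0230 rad

J_AB = π(0.0662)⁴/32 = 1.89×10^-6 m⁴; J_BC = π(0.151)⁴/32 = 5.10×10^-5 m⁴; J_CD = π(0.137)⁴/32 = 3.46×10^-5 m⁴.
θ = (T/G)·Σ L_i/J_i = (1600/26.3×10⁹)·(0.504/1.89×10^-6 + 2.56/5.10×10^-5 + 2.09/3.46×10^-5) = 0.02299 rad.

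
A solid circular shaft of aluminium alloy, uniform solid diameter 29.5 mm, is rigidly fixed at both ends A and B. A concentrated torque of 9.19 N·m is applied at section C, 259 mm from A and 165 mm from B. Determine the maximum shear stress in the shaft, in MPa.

With uniform GJ and both ends fixed, compatibility θ_AC = θ_CB gives T_A·a = T_B·b, together with T_A + T_B = T₀.
T_A = T₀·b/(a+b) = 9.190·165/424.0 = 3.576 N·m; T_B = 5.614 N·m.
τ in each portion: τ_AC = 7.09×10^5 Pa, τ_CB = 1.11×10^6 Pa; maximum is in CB.
τ_max = T_CB·r/J = 5.614·0.0147/7.44×10^-8 = 1.114×10^6 Pa.

1.11 MPa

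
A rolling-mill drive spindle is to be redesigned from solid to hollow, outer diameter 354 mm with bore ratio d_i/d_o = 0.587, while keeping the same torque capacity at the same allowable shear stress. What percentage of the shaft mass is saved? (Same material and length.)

28.7 %

Equal τ_max and T ⇒ the solid shaft needs d_s³ = d_o³(1−k⁴), so d_s = 354·(1−0.587⁴)^(1/3) = 339.4 mm.
Area ratio A_h/A_s = d_o²(1−k²)/d_s² = (1−k²)/(1−k⁴)^(2/3) = 0.7131.
Mass saving = 1 − 0.7131 = 28.7 %.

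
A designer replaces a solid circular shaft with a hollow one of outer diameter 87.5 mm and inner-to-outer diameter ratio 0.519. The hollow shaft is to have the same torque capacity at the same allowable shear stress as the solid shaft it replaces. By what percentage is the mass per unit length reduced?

Equal τ_max and T ⇒ the solid shaft needs d_s³ = d_o³(1−k⁴), so d_s = 87.5·(1−0.519⁴)^(1/3) = 85.33 mm.
Area ratio A_h/A_s = d_o²(1−k²)/d_s² = (1−k²)/(1−k⁴)^(2/3) = 0.7683.
Mass saving = 1 − 0.7683 = 23.2 %.

23.2 %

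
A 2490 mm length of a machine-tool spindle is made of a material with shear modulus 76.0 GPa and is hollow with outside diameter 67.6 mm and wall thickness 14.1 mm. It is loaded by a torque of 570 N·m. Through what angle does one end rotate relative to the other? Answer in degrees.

0.590°

J = π(d_o⁴ − d_i⁴)/32 = π(0.0676⁴ − 0.0394⁴)/32 = 1.814×10^-6 m⁴.
θ = T·L/(G·J) = 570.0 × 2.49 / (76.0×10⁹ × 1.814×10^-6) = 0.01030 rad.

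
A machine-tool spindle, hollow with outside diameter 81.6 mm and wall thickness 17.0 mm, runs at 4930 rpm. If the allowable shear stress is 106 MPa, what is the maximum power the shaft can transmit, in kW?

J = π(d_o⁴ − d_i⁴)/32 = π(0.0816⁴ − 0.0476⁴)/32 = 3.849×10^-6 m⁴.
T_max = τ_allow·J/r = 1.06×10^8 × 3.849×10^-6 / 0.0408 = 9999 N·m.
ω = 2π·4930/60 = 516.3 rad/s, so P_max = T_max·ω = 5.162×10^6 W.

5160 kW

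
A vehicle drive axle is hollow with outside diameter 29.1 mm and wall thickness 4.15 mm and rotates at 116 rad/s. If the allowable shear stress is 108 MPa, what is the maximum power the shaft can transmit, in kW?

J = π(d_o⁴ − d_i⁴)/32 = π(0.0291⁴ − 0.0208⁴)/32 = 5.202×10^-8 m⁴.
T_max = τ_allow·J/r = 1.08×10^8 × 5.202×10^-8 / 0.0146 = 386.2 N·m.
ω = 116 rad/s, so P_max = T_max·ω = 4.479×10^4 W.

44.8 kW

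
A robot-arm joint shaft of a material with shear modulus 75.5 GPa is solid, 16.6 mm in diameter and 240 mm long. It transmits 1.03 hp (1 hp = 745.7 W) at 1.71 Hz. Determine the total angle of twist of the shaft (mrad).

ω = 2π·1.71 = 10.74 rad/s, so T = P/ω = 1.03×745.7 / 10.74 = 71.49 N·m.
J = πd⁴/32 = π(0.0166)⁴/32 = 7.455×10^-9 m⁴.
θ = T·L/(G·J) = 71.49 × 0.240 / (75.5×10⁹ × 7.455×10^-9) = 0.03048 rad.

30.5 mrad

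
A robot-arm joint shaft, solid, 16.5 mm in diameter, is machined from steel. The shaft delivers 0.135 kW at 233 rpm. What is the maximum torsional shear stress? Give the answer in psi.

ω = 2π·233/60 = 24.40 rad/s, so T = P/ω = 0.135×10³ / 24.40 = 5.533 N·m.
J = πd⁴/32 = π(0.0165)⁴/32 = 7.277×10^-9 m⁴.
τ_max = T·r/J = 5.533 × 0.00825 / 7.277×10^-9 = 6.273×10^6 Pa.

910 psi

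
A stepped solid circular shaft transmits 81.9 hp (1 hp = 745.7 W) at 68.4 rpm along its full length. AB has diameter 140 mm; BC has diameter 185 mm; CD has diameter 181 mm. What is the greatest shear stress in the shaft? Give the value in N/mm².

15.8 N/mm²

ω = 2π·68.4/60 = 7.163 rad/s, so T = P/ω = 81.9×745.7 / 7.163 = 8526 N·m.
Under the same torque, τ_max = 16T/(πd³) is largest where d is smallest — segment AB (d = 140 mm).
τ_max = 16·8526/(π·(0.140)³) = 1.583×10^7 Pa.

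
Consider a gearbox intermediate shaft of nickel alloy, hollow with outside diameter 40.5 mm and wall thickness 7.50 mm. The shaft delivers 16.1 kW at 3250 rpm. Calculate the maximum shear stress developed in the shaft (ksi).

ω = 2π·3250/60 = 340.3 rad/s, so T = P/ω = 16.1×10³ / 340.3 = 47.31 N·m.
J = π(d_o⁴ − d_i⁴)/32 = π(0.0405⁴ − 0.0255⁴)/32 = 2.226×10^-7 m⁴.
τ_max = T·r/J = 47.31 × 0.0203 / 2.226×10^-7 = 4.303×10^6 Pa.

0.624 ksi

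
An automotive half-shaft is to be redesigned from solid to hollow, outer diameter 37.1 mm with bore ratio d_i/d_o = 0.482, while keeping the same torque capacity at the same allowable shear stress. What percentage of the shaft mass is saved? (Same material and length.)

20.3 %

Equal τ_max and T ⇒ the solid shaft needs d_s³ = d_o³(1−k⁴), so d_s = 37.1·(1−0.482⁴)^(1/3) = 36.42 mm.
Area ratio A_h/A_s = d_o²(1−k²)/d_s² = (1−k²)/(1−k⁴)^(2/3) = 0.7966.
Mass saving = 1 − 0.7966 = 20.3 %.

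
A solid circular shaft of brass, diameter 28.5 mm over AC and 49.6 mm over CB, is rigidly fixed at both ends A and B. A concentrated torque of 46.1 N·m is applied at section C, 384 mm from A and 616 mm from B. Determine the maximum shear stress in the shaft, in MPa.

1.64 MPa

Compatibility: T_A·a/J_AC = T_B·b/J_CB with T_A + T_B = T₀.
J_AC = 6.48×10^-8 m⁴, J_CB = 5.94×10^-7 m⁴, so T_A = T₀·(J_AC/a)/((J_AC/a)+(J_CB/b)) = 6.861 N·m, T_B = 39.24 N·m.
τ in each portion: τ_AC = 1.51×10^6 Pa, τ_CB = 1.64×10^6 Pa; maximum is in CB.
τ_max = T_CB·r/J = 39.24·0.0248/5.94×10^-7 = 1.638×10^6 Pa.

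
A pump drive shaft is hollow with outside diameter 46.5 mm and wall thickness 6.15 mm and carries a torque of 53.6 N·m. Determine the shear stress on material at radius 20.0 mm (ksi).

0.479 ksi

J = π(d_o⁴ − d_i⁴)/32 = π(0.0465⁴ − 0.0342⁴)/32 = 3.247×10^-7 m⁴.
Shear stress varies linearly with radius: τ = T·r/J = 53.60 × 0.0200 / 3.247×10^-7 = 3.302×10^6 Pa.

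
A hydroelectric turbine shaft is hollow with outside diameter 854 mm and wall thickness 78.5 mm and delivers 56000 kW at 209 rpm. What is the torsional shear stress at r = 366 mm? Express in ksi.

4.68 ksi

ω = 2π·209/60 = 21.89 rad/s, so T = P/ω = 56000×10³ / 21.89 = 2.559e6 N·m.
J = π(d_o⁴ − d_i⁴)/32 = π(0.854⁴ − 0.697⁴)/32 = 0.02905 m⁴.
Shear stress varies linearly with radius: τ = T·r/J = 2.559e6 × 0.366 / 0.02905 = 3.224×10^7 Pa.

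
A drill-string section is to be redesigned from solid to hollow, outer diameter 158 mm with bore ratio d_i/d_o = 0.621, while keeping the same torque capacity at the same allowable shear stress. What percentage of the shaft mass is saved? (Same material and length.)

31.6 %

Equal τ_max and T ⇒ the solid shaft needs d_s³ = d_o³(1−k⁴), so d_s = 158·(1−0.621⁴)^(1/3) = 149.7 mm.
Area ratio A_h/A_s = d_o²(1−k²)/d_s² = (1−k²)/(1−k⁴)^(2/3) = 0.6840.
Mass saving = 1 − 0.6840 = 31.6 %.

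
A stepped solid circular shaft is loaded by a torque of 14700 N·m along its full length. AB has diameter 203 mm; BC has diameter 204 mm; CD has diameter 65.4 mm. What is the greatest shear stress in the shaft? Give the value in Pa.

Under the same torque, τ_max = 16T/(πd³) is largest where d is smallest — segment CD (d = 65.4 mm).
τ_max = 16·14700/(π·(0.0654)³) = 2.676×10^8 Pa.

2.68e8 Pa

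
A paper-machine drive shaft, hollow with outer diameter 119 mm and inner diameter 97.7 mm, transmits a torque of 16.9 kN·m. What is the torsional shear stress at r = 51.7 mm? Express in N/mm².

81.3 N/mm²

J = π(d_o⁴ − d_i⁴)/32 = π(0.119⁴ − 0.0977⁴)/32 = 1.074×10^-5 m⁴.
Shear stress varies linearly with radius: τ = T·r/J = 16900 × 0.0517 / 1.074×10^-5 = 8.133×10^7 Pa.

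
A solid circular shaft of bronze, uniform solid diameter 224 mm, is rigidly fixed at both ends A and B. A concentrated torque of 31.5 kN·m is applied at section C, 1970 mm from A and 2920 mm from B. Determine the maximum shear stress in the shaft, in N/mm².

8.52 N/mm²

With uniform GJ and both ends fixed, compatibility θ_AC = θ_CB gives T_A·a = T_B·b, together with T_A + T_B = T₀.
T_A = T₀·b/(a+b) = 31500·2920/4890 = 18810 N·m; T_B = 12690 N·m.
τ in each portion: τ_AC = 8.52×10^6 Pa, τ_CB = 5.75×10^6 Pa; maximum is in AC.
τ_max = T_AC·r/J = 18810·0.112/2.47×10^-4 = 8.523×10^6 Pa.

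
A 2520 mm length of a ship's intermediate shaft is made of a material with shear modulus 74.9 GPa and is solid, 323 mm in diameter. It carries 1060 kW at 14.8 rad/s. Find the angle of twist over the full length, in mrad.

ω = 14.8 rad/s, so T = P/ω = 1060×10³ / 14.80 = 71620 N·m.
J = πd⁴/32 = π(0.323)⁴/32 = 1.069×10^-3 m⁴.
θ = T·L/(G·J) = 71620 × 2.52 / (74.9×10⁹ × 1.069×10^-3) = 2.255×10^-3 rad.

2.26 mrad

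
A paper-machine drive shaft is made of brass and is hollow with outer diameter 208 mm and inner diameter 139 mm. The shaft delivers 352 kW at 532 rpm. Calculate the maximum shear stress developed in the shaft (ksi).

0.648 ksi

ω = 2π·532/60 = 55.71 rad/s, so T = P/ω = 352×10³ / 55.71 = 6318 N·m.
J = π(d_o⁴ − d_i⁴)/32 = π(0.208⁴ − 0.139⁴)/32 = 1.471×10^-4 m⁴.
τ_max = T·r/J = 6318 × 0.104 / 1.471×10^-4 = 4.467×10^6 Pa.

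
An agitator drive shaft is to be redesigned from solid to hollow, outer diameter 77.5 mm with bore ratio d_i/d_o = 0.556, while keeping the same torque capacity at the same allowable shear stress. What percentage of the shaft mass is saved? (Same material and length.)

Equal τ_max and T ⇒ the solid shaft needs d_s³ = d_o³(1−k⁴), so d_s = 77.5·(1−0.556⁴)^(1/3) = 74.95 mm.
Area ratio A_h/A_s = d_o²(1−k²)/d_s² = (1−k²)/(1−k⁴)^(2/3) = 0.7387.
Mass saving = 1 − 0.7387 = 26.1 %.

26.1 %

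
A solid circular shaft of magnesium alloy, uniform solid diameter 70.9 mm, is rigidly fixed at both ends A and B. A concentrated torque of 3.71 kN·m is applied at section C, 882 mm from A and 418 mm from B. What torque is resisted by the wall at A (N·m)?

1190 N·m

With uniform GJ and both ends fixed, compatibility θ_AC = θ_CB gives T_A·a = T_B·b, together with T_A + T_B = T₀.
T_A = T₀·b/(a+b) = 3710·418/1300 = 1193 N·m; T_B = 2517 N·m.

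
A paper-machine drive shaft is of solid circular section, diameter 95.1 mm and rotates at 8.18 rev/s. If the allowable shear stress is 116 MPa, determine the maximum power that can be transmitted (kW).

J = πd⁴/32 = π(0.0951)⁴/32 = 8.030×10^-6 m⁴.
T_max = τ_allow·J/r = 1.16×10^8 × 8.030×10^-6 / 0.0475 = 19590 N·m.
ω = 2π·8.18 = 51.40 rad/s, so P_max = T_max·ω = 1.007×10^6 W.

1010 kW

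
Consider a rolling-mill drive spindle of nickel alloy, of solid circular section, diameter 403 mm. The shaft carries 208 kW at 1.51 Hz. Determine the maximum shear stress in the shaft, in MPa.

1.71 MPa

ω = 2π·1.51 = 9.488 rad/s, so T = P/ω = 208×10³ / 9.488 = 21920 N·m.
J = πd⁴/32 = π(0.403)⁴/32 = 2.590×10^-3 m⁴.
τ_max = T·r/J = 21920 × 0.202 / 2.590×10^-3 = 1.706×10^6 Pa.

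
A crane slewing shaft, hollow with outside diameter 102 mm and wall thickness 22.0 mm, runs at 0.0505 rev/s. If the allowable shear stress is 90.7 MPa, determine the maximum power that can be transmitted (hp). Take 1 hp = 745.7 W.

7.20 hp

J = π(d_o⁴ − d_i⁴)/32 = π(0.102⁴ − 0.0580⁴)/32 = 9.516×10^-6 m⁴.
T_max = τ_allow·J/r = 9.07×10^7 × 9.516×10^-6 / 0.0510 = 16920 N·m.
ω = 2π·0.0505 = 0.3173 rad/s, so P_max = T_max·ω = 5370 W.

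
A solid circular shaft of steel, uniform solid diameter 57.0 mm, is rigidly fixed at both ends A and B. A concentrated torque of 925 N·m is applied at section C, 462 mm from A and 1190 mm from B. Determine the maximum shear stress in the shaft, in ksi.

2.66 ksi

With uniform GJ and both ends fixed, compatibility θ_AC = θ_CB gives T_A·a = T_B·b, together with T_A + T_B = T₀.
T_A = T₀·b/(a+b) = 925.0·1190/1652 = 666.3 N·m; T_B = 258.7 N·m.
τ in each portion: τ_AC = 1.83×10^7 Pa, τ_CB = 7.11×10^6 Pa; maximum is in AC.
τ_max = T_AC·r/J = 666.3·0.0285/1.04×10^-6 = 1.832×10^7 Pa.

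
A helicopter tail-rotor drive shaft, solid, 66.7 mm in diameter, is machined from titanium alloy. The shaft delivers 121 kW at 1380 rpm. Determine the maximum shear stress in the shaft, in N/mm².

14.4 N/mm²

ω = 2π·1380/60 = 144.5 rad/s, so T = P/ω = 121×10³ / 144.5 = 837.3 N·m.
J = πd⁴/32 = π(0.0667)⁴/32 = 1.943×10^-6 m⁴.
τ_max = T·r/J = 837.3 × 0.0334 / 1.943×10^-6 = 1.437×10^7 Pa.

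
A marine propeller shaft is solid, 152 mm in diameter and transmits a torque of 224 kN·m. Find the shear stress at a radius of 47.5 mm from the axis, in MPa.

J = πd⁴/32 = π(0.152)⁴/32 = 5.241×10^-5 m⁴.
Shear stress varies linearly with radius: τ = T·r/J = 224000 × 0.0475 / 5.241×10^-5 = 2.030×10^8 Pa.

203 MPa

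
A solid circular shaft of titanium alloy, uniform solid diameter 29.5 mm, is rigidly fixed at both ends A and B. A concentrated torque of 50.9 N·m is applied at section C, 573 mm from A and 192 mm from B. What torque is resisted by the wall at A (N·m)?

12.8 N·m

With uniform GJ and both ends fixed, compatibility θ_AC = θ_CB gives T_A·a = T_B·b, together with T_A + T_B = T₀.
T_A = T₀·b/(a+b) = 50.90·192/765.0 = 12.77 N·m; T_B = 38.13 N·m.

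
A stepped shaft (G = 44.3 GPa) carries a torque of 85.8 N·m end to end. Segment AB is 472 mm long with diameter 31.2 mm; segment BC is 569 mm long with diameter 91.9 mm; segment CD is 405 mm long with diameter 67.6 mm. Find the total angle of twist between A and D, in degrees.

J_AB = π(0.0312)⁴/32 = 9.30×10^-8 m⁴; J_BC = π(0.0919)⁴/32 = 7.00×10^-6 m⁴; J_CD = π(0.0676)⁴/32 = 2.05×10^-6 m⁴.
θ = (T/G)·Σ L_i/J_i = (85.80/44.3×10⁹)·(0.472/9.30×10^-8 + 0.569/7.00×10^-6 + 0.405/2.05×10^-6) = 0.01037 rad.

0.594°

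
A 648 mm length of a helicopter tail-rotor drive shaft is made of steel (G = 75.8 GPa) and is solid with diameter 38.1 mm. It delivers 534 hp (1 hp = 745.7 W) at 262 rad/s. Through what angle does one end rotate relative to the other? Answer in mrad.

ω = 262 rad/s, so T = P/ω = 534×745.7 / 262.0 = 1520 N·m.
J = πd⁴/32 = π(0.0381)⁴/32 = 2.069×10^-7 m⁴.
θ = T·L/(G·J) = 1520 × 0.648 / (75.8×10⁹ × 2.069×10^-7) = 0.06281 rad.

62.8 mrad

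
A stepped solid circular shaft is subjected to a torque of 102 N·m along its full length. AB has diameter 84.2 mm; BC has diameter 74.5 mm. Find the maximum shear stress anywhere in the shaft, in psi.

Under the same torque, τ_max = 16T/(πd³) is largest where d is smallest — segment BC (d = 74.5 mm).
τ_max = 16·102.0/(π·(0.0745)³) = 1.256×10^6 Pa.

182 psi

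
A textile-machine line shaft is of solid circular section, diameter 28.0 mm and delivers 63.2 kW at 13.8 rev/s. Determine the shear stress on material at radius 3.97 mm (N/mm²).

ω = 2π·13.8 = 86.71 rad/s, so T = P/ω = 63.2×10³ / 86.71 = 728.9 N·m.
J = πd⁴/32 = π(0.0280)⁴/32 = 6.034×10^-8 m⁴.
Shear stress varies linearly with radius: τ = T·r/J = 728.9 × 0.00397 / 6.034×10^-8 = 4.795×10^7 Pa.

48.0 N/mm²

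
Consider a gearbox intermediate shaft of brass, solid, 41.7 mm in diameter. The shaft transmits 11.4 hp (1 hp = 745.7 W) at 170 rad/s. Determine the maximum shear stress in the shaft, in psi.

509 psi

ω = 170 rad/s, so T = P/ω = 11.4×745.7 / 170.0 = 50.01 N·m.
J = πd⁴/32 = π(0.0417)⁴/32 = 2.969×10^-7 m⁴.
τ_max = T·r/J = 50.01 × 0.0209 / 2.969×10^-7 = 3.512×10^6 Pa.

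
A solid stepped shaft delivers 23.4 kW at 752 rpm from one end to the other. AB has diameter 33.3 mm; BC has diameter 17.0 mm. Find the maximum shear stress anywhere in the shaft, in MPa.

308 MPa

ω = 2π·752/60 = 78.75 rad/s, so T = P/ω = 23.4×10³ / 78.75 = 297.1 N·m.
Under the same torque, τ_max = 16T/(πd³) is largest where d is smallest — segment BC (d = 17.0 mm).
τ_max = 16·297.1/(π·(0.0170)³) = 3.080×10^8 Pa.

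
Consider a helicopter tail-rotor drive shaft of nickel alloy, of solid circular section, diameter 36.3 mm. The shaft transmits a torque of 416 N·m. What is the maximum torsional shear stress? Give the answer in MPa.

44.3 MPa

J = πd⁴/32 = π(0.0363)⁴/32 = 1.705×10^-7 m⁴.
τ_max = T·r/J = 416.0 × 0.0181 / 1.705×10^-7 = 4.429×10^7 Pa.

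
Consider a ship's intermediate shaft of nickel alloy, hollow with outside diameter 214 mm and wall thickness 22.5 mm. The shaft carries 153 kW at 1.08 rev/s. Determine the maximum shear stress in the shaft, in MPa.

ω = 2π·1.08 = 6.786 rad/s, so T = P/ω = 153×10³ / 6.786 = 22550 N·m.
J = π(d_o⁴ − d_i⁴)/32 = π(0.214⁴ − 0.169⁴)/32 = 1.258×10^-4 m⁴.
τ_max = T·r/J = 22550 × 0.107 / 1.258×10^-4 = 1.918×10^7 Pa.

19.2 MPa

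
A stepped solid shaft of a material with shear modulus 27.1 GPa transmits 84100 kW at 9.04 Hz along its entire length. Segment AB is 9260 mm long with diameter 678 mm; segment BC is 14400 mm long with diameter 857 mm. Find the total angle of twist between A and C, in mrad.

ω = 2π·9.04 = 56.80 rad/s, so T = P/ω = 84100×10³ / 56.80 = 1.481e6 N·m.
J_AB = π(0.678)⁴/32 = 0.0207 m⁴; J_BC = π(0.857)⁴/32 = 0.0530 m⁴.
θ = (T/G)·Σ L_i/J_i = (1.481e6/27.1×10⁹)·(9.26/0.0207 + 14.4/0.0530) = 0.03924 rad.

39.2 mrad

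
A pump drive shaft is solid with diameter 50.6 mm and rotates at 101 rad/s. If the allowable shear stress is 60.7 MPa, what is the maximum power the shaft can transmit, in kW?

J = πd⁴/32 = π(0.0506)⁴/32 = 6.436×10^-7 m⁴.
T_max = τ_allow·J/r = 6.07×10^7 × 6.436×10^-7 / 0.0253 = 1544 N·m.
ω = 101 rad/s, so P_max = T_max·ω = 1.560×10^5 W.

156 kW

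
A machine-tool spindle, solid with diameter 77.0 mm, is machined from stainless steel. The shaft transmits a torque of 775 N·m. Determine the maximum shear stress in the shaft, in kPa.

8650 kPa

J = πd⁴/32 = π(0.0770)⁴/32 = 3.451×10^-6 m⁴.
τ_max = T·r/J = 775.0 × 0.0385 / 3.451×10^-6 = 8.646×10^6 Pa.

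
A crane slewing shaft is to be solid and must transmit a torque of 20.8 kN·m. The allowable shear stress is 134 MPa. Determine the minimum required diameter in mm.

92.5 mm

For a solid shaft τ_max = 16T/(πd³), so d = (16T/(π τ_allow))^(1/3) = (16·20800/(π·1.34×10^8))^(1/3) = 0.09246 m.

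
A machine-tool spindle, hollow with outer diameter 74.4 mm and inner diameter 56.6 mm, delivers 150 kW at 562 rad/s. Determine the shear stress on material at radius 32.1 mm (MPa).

4.28 MPa

ω = 562 rad/s, so T = P/ω = 150×10³ / 562.0 = 266.9 N·m.
J = π(d_o⁴ − d_i⁴)/32 = π(0.0744⁴ − 0.0566⁴)/32 = 2.001×10^-6 m⁴.
Shear stress varies linearly with radius: τ = T·r/J = 266.9 × 0.0321 / 2.001×10^-6 = 4.283×10^6 Pa.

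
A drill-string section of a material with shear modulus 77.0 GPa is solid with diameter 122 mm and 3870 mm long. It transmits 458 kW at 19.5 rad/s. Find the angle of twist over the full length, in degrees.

3.11°

ω = 19.5 rad/s, so T = P/ω = 458×10³ / 19.50 = 23490 N·m.
J = πd⁴/32 = π(0.122)⁴/32 = 2.175×10^-5 m⁴.
θ = T·L/(G·J) = 23490 × 3.87 / (77.0×10⁹ × 2.175×10^-5) = 0.05428 rad.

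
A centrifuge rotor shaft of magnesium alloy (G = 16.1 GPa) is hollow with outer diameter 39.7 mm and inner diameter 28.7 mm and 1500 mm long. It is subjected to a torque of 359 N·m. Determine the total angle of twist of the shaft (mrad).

J = π(d_o⁴ − d_i⁴)/32 = π(0.0397⁴ − 0.0287⁴)/32 = 1.773×10^-7 m⁴.
θ = T·L/(G·J) = 359.0 × 1.50 / (16.1×10⁹ × 1.773×10^-7) = 0.1887 rad.

189 mrad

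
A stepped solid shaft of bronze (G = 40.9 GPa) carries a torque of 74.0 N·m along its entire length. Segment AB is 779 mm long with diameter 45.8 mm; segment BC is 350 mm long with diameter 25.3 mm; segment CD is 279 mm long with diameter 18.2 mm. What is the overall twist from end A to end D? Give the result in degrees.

3.77°

J_AB = π(0.0458)⁴/32 = 4.32×10^-7 m⁴; J_BC = π(0.0253)⁴/32 = 4.02×10^-8 m⁴; J_CD = π(0.0182)⁴/32 = 1.08×10^-8 m⁴.
θ = (T/G)·Σ L_i/J_i = (74.00/40.9×10⁹)·(0.779/4.32×10^-7 + 0.350/4.02×10^-8 + 0.279/1.08×10^-8) = 0.06587 rad.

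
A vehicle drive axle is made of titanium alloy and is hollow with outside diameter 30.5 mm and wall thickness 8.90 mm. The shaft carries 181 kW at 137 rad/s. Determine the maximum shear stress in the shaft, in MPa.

ω = 137 rad/s, so T = P/ω = 181×10³ / 137.0 = 1321 N·m.
J = π(d_o⁴ − d_i⁴)/32 = π(0.0305⁴ − 0.0127⁴)/32 = 8.240×10^-8 m⁴.
τ_max = T·r/J = 1321 × 0.0152 / 8.240×10^-8 = 2.445×10^8 Pa.

245 MPa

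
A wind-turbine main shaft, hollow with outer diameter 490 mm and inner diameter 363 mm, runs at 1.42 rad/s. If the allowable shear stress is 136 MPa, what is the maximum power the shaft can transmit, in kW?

3120 kW

J = π(d_o⁴ − d_i⁴)/32 = π(0.490⁴ − 0.363⁴)/32 = 3.955×10^-3 m⁴.
T_max = τ_allow·J/r = 1.36×10^8 × 3.955×10^-3 / 0.245 = 2.195e6 N·m.
ω = 1.42 rad/s, so P_max = T_max·ω = 3.117×10^6 W.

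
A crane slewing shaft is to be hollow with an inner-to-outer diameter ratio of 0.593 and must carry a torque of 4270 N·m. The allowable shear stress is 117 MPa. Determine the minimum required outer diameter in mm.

59.6 mm

For a hollow shaft with d_i/d_o = 0.593: τ_max = 16T/(π d_o³ (1−k⁴)), so d_o = [16T/(π τ_allow (1−k⁴))]^(1/3) = [16·4270/(π·1.17×10^8·0.8763)]^(1/3) = 0.05964 m.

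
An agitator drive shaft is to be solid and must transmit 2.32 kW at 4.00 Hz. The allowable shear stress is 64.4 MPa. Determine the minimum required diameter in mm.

19.4 mm

ω = 2π·4.00 = 25.13 rad/s, so T = P/ω = 2.32×10³ / 25.13 = 92.31 N·m.
For a solid shaft τ_max = 16T/(πd³), so d = (16T/(π τ_allow))^(1/3) = (16·92.31/(π·6.44×10^7))^(1/3) = 0.01940 m.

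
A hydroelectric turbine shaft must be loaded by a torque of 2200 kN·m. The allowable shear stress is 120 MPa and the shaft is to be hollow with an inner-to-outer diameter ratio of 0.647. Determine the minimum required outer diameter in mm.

For a hollow shaft with d_i/d_o = 0.647: τ_max = 16T/(π d_o³ (1−k⁴)), so d_o = [16T/(π τ_allow (1−k⁴))]^(1/3) = [16·2.200e6/(π·1.20×10^8·0.8248)]^(1/3) = 0.4838 m.

484 mm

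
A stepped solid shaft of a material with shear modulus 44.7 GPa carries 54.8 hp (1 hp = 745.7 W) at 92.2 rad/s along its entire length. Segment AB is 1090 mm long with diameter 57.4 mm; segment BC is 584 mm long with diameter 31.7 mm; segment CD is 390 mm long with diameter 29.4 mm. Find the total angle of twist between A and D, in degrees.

ω = 92.2 rad/s, so T = P/ω = 54.8×745.7 / 92.20 = 443.2 N·m.
J_AB = π(0.0574)⁴/32 = 1.07×10^-6 m⁴; J_BC = π(0.0317)⁴/32 = 9.91×10^-8 m⁴; J_CD = π(0.0294)⁴/32 = 7.33×10^-8 m⁴.
θ = (T/G)·Σ L_i/J_i = (443.2/44.7×10⁹)·(1.09/1.07×10^-6 + 0.584/9.91×10^-8 + 0.390/7.33×10^-8) = 0.1213 rad.

6.95°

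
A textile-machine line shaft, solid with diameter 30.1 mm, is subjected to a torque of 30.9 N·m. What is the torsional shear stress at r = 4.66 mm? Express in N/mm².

1.79 N/mm²

J = πd⁴/32 = π(0.0301)⁴/32 = 8.059×10^-8 m⁴.
Shear stress varies linearly with radius: τ = T·r/J = 30.90 × 0.00466 / 8.059×10^-8 = 1.787×10^6 Pa.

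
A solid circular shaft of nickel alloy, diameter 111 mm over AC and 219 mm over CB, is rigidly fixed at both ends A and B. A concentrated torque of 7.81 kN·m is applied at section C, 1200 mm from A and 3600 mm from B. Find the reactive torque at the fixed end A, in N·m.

1290 N·m

Compatibility: T_A·a/J_AC = T_B·b/J_CB with T_A + T_B = T₀.
J_AC = 1.49×10^-5 m⁴, J_CB = 2.26×10^-4 m⁴, so T_A = T₀·(J_AC/a)/((J_AC/a)+(J_CB/b)) = 1291 N·m, T_B = 6519 N·m.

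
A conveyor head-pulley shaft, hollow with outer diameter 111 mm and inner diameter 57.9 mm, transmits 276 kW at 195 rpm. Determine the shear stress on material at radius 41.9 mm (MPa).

41.0 MPa

ω = 2π·195/60 = 20.42 rad/s, so T = P/ω = 276×10³ / 20.42 = 13520 N·m.
J = π(d_o⁴ − d_i⁴)/32 = π(0.111⁴ − 0.0579⁴)/32 = 1.380×10^-5 m⁴.
Shear stress varies linearly with radius: τ = T·r/J = 13520 × 0.0419 / 1.380×10^-5 = 4.104×10^7 Pa.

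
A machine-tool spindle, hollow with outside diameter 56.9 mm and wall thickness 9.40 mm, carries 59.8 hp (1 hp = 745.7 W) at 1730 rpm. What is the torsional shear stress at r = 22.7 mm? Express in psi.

986 psi

ω = 2π·1730/60 = 181.2 rad/s, so T = P/ω = 59.8×745.7 / 181.2 = 246.1 N·m.
J = π(d_o⁴ − d_i⁴)/32 = π(0.0569⁴ − 0.0381⁴)/32 = 8.222×10^-7 m⁴.
Shear stress varies linearly with radius: τ = T·r/J = 246.1 × 0.0227 / 8.222×10^-7 = 6.796×10^6 Pa.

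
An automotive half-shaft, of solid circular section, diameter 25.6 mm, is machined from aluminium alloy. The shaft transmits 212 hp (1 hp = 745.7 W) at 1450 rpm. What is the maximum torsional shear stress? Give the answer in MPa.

ω = 2π·1450/60 = 151.8 rad/s, so T = P/ω = 212×745.7 / 151.8 = 1041 N·m.
J = πd⁴/32 = π(0.0256)⁴/32 = 4.217×10^-8 m⁴.
τ_max = T·r/J = 1041 × 0.0128 / 4.217×10^-8 = 3.160×10^8 Pa.

316 MPa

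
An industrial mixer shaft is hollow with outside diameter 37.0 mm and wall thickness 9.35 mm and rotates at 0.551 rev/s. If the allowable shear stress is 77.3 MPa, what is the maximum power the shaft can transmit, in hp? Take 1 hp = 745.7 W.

J = π(d_o⁴ − d_i⁴)/32 = π(0.0370⁴ − 0.0183⁴)/32 = 1.730×10^-7 m⁴.
T_max = τ_allow·J/r = 7.73×10^7 × 1.730×10^-7 / 0.0185 = 722.8 N·m.
ω = 2π·0.551 = 3.462 rad/s, so P_max = T_max·ω = 2502 W.

3.36 hp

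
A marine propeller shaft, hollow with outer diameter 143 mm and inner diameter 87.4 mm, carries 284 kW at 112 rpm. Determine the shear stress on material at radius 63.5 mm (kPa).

43500 kPa

ω = 2π·112/60 = 11.73 rad/s, so T = P/ω = 284×10³ / 11.73 = 24210 N·m.
J = π(d_o⁴ − d_i⁴)/32 = π(0.143⁴ − 0.0874⁴)/32 = 3.532×10^-5 m⁴.
Shear stress varies linearly with radius: τ = T·r/J = 24210 × 0.0635 / 3.532×10^-5 = 4.353×10^7 Pa.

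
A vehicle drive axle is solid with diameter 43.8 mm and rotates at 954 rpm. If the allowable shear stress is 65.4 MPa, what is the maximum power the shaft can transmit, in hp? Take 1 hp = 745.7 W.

145 hp

J = πd⁴/32 = π(0.0438)⁴/32 = 3.613×10^-7 m⁴.
T_max = τ_allow·J/r = 6.54×10^7 × 3.613×10^-7 / 0.0219 = 1079 N·m.
ω = 2π·954/60 = 99.90 rad/s, so P_max = T_max·ω = 1.078×10^5 W.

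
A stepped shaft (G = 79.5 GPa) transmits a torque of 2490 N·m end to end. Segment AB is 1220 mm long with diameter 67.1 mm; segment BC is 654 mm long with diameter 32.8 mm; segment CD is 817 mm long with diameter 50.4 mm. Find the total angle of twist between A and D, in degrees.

13.7°

J_AB = π(0.0671)⁴/32 = 1.99×10^-6 m⁴; J_BC = π(0.0328)⁴/32 = 1.14×10^-7 m⁴; J_CD = π(0.0504)⁴/32 = 6.33×10^-7 m⁴.
θ = (T/G)·Σ L_i/J_i = (2490/79.5×10⁹)·(1.22/1.99×10^-6 + 0.654/1.14×10^-7 + 0.817/6.33×10^-7) = 0.2399 rad.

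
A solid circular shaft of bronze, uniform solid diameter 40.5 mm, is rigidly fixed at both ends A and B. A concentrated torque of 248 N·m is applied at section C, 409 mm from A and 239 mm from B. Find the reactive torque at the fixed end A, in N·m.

91.5 N·m

With uniform GJ and both ends fixed, compatibility θ_AC = θ_CB gives T_A·a = T_B·b, together with T_A + T_B = T₀.
T_A = T₀·b/(a+b) = 248.0·239/648.0 = 91.47 N·m; T_B = 156.5 N·m.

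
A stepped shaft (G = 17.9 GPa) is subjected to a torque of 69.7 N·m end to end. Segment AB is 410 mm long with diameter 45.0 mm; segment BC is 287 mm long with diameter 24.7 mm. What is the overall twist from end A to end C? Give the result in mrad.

J_AB = π(0.0450)⁴/32 = 4.03×10^-7 m⁴; J_BC = π(0.0247)⁴/32 = 3.65×10^-8 m⁴.
θ = (T/G)·Σ L_i/J_i = (69.70/17.9×10⁹)·(0.410/4.03×10^-7 + 0.287/3.65×10^-8) = 0.03455 rad.

34.5 mrad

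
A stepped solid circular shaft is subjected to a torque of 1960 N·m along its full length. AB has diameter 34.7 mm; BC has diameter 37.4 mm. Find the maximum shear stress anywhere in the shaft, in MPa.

239 MPa

Under the same torque, τ_max = 16T/(πd³) is largest where d is smallest — segment AB (d = 34.7 mm).
τ_max = 16·1960/(π·(0.0347)³) = 2.389×10^8 Pa.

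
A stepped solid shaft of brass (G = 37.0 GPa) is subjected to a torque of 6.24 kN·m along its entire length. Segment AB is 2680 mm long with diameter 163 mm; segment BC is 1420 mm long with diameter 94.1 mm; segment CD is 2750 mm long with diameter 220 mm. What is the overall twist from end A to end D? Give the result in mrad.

39.6 mrad

J_AB = π(0.163)⁴/32 = 6.93×10^-5 m⁴; J_BC = π(0.0941)⁴/32 = 7.70×10^-6 m⁴; J_CD = π(0.220)⁴/32 = 2.30×10^-4 m⁴.
θ = (T/G)·Σ L_i/J_i = (6240/37.0×10⁹)·(2.68/6.93×10^-5 + 1.42/7.70×10^-6 + 2.75/2.30×10^-4) = 0.03965 rad.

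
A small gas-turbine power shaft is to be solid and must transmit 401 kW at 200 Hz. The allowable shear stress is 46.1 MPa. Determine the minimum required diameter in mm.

ω = 2π·200 = 1257 rad/s, so T = P/ω = 401×10³ / 1257 = 319.1 N·m.
For a solid shaft τ_max = 16T/(πd³), so d = (16T/(π τ_allow))^(1/3) = (16·319.1/(π·4.61×10^7))^(1/3) = 0.03279 m.

32.8 mm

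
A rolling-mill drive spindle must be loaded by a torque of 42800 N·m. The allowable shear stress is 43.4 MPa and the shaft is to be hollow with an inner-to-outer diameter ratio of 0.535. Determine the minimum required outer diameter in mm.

176 mm

For a hollow shaft with d_i/d_o = 0.535: τ_max = 16T/(π d_o³ (1−k⁴)), so d_o = [16T/(π τ_allow (1−k⁴))]^(1/3) = [16·42800/(π·4.34×10^7·0.9181)]^(1/3) = 0.1762 m.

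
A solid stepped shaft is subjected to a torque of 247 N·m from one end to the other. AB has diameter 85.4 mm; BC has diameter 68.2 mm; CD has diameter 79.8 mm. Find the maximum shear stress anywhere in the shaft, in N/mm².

3.97 N/mm²

Under the same torque, τ_max = 16T/(πd³) is largest where d is smallest — segment BC (d = 68.2 mm).
τ_max = 16·247.0/(π·(0.0682)³) = 3.966×10^6 Pa.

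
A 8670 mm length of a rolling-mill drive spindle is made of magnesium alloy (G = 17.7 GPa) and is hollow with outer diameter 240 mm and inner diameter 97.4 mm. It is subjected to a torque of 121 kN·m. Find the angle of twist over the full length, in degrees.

10.7°

J = π(d_o⁴ − d_i⁴)/32 = π(0.240⁴ − 0.0974⁴)/32 = 3.169×10^-4 m⁴.
θ = T·L/(G·J) = 121000 × 8.67 / (17.7×10⁹ × 3.169×10^-4) = 0.1870 rad.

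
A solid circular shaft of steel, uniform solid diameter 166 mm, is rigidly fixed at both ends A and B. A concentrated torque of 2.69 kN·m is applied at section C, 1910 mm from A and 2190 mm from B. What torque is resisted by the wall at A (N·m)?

1440 N·m

With uniform GJ and both ends fixed, compatibility θ_AC = θ_CB gives T_A·a = T_B·b, together with T_A + T_B = T₀.
T_A = T₀·b/(a+b) = 2690·2190/4100 = 1437 N·m; T_B = 1253 N·m.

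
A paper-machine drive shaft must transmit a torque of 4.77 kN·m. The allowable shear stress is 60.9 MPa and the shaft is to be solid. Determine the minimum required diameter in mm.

For a solid shaft τ_max = 16T/(πd³), so d = (16T/(π τ_allow))^(1/3) = (16·4770/(π·6.09×10^7))^(1/3) = 0.07361 m.

73.6 mm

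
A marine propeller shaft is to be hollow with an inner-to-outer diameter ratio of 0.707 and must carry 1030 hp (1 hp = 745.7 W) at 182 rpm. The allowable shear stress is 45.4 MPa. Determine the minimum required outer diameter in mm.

182 mm

ω = 2π·182/60 = 19.06 rad/s, so T = P/ω = 1030×745.7 / 19.06 = 40300 N·m.
For a hollow shaft with d_i/d_o = 0.707: τ_max = 16T/(π d_o³ (1−k⁴)), so d_o = [16T/(π τ_allow (1−k⁴))]^(1/3) = [16·40300/(π·4.54×10^7·0.7502)]^(1/3) = 0.1820 m.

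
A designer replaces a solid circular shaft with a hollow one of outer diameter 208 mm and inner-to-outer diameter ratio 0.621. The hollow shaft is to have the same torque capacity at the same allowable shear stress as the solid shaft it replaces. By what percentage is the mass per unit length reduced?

Equal τ_max and T ⇒ the solid shaft needs d_s³ = d_o³(1−k⁴), so d_s = 208·(1−0.621⁴)^(1/3) = 197.1 mm.
Area ratio A_h/A_s = d_o²(1−k²)/d_s² = (1−k²)/(1−k⁴)^(2/3) = 0.6840.
Mass saving = 1 − 0.6840 = 31.6 %.

31.6 %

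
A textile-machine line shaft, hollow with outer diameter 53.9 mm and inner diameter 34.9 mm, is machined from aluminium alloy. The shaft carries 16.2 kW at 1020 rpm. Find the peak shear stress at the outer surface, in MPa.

ω = 2π·1020/60 = 106.8 rad/s, so T = P/ω = 16.2×10³ / 106.8 = 151.7 N·m.
J = π(d_o⁴ − d_i⁴)/32 = π(0.0539⁴ − 0.0349⁴)/32 = 6.830×10^-7 m⁴.
τ_max = T·r/J = 151.7 × 0.0269 / 6.830×10^-7 = 5.985×10^6 Pa.

5.98 MPa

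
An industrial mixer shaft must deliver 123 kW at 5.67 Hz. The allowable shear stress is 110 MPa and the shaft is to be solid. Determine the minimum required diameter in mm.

54.3 mm

ω = 2π·5.67 = 35.63 rad/s, so T = P/ω = 123×10³ / 35.63 = 3453 N·m.
For a solid shaft τ_max = 16T/(πd³), so d = (16T/(π τ_allow))^(1/3) = (16·3453/(π·1.10×10^8))^(1/3) = 0.05427 m.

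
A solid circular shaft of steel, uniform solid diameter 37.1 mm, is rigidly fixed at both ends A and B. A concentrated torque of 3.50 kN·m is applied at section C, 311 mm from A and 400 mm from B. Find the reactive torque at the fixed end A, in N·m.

1970 N·m

With uniform GJ and both ends fixed, compatibility θ_AC = θ_CB gives T_A·a = T_B·b, together with T_A + T_B = T₀.
T_A = T₀·b/(a+b) = 3500·400/711.0 = 1969 N·m; T_B = 1531 N·m.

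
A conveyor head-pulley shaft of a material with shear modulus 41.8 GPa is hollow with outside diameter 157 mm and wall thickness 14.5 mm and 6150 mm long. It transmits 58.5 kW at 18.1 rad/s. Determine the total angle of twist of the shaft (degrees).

0.818°

ω = 18.1 rad/s, so T = P/ω = 58.5×10³ / 18.10 = 3232 N·m.
J = π(d_o⁴ − d_i⁴)/32 = π(0.157⁴ − 0.128⁴)/32 = 3.329×10^-5 m⁴.
θ = T·L/(G·J) = 3232 × 6.15 / (41.8×10⁹ × 3.329×10^-5) = 0.01428 rad.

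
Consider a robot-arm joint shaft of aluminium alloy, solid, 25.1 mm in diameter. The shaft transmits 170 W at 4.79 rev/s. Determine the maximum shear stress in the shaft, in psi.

ω = 2π·4.79 = 30.10 rad/s, so T = P/ω = 170 / 30.10 = 5.649 N·m.
J = πd⁴/32 = π(0.0251)⁴/32 = 3.897×10^-8 m⁴.
τ_max = T·r/J = 5.649 × 0.0126 / 3.897×10^-8 = 1.819×10^6 Pa.

264 psi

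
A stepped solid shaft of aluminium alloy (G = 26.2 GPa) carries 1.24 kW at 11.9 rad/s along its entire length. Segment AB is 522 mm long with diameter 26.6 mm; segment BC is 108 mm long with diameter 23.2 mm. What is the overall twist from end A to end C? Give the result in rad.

ω = 11.9 rad/s, so T = P/ω = 1.24×10³ / 11.90 = 104.2 N·m.
J_AB = π(0.0266)⁴/32 = 4.92×10^-8 m⁴; J_BC = π(0.0232)⁴/32 = 2.84×10^-8 m⁴.
θ = (T/G)·Σ L_i/J_i = (104.2/26.2×10⁹)·(0.522/4.92×10^-8 + 0.108/2.84×10^-8) = 0.05734 rad.

0.0573 rad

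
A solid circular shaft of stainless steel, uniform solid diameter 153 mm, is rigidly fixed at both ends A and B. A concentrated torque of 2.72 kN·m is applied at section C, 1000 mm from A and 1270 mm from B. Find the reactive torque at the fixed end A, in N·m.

With uniform GJ and both ends fixed, compatibility θ_AC = θ_CB gives T_A·a = T_B·b, together with T_A + T_B = T₀.
T_A = T₀·b/(a+b) = 2720·1270/2270 = 1522 N·m; T_B = 1198 N·m.

1520 N·m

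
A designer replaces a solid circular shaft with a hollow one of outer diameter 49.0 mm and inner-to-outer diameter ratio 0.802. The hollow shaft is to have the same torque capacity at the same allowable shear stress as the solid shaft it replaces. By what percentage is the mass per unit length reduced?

49.1 %

Equal τ_max and T ⇒ the solid shaft needs d_s³ = d_o³(1−k⁴), so d_s = 49.0·(1−0.802⁴)^(1/3) = 41.01 mm.
Area ratio A_h/A_s = d_o²(1−k²)/d_s² = (1−k²)/(1−k⁴)^(2/3) = 0.5093.
Mass saving = 1 − 0.5093 = 49.1 %.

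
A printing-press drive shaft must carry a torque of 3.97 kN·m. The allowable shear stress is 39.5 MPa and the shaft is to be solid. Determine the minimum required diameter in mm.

For a solid shaft τ_max = 16T/(πd³), so d = (16T/(π τ_allow))^(1/3) = (16·3970/(π·3.95×10^7))^(1/3) = 0.07999 m.

80.0 mm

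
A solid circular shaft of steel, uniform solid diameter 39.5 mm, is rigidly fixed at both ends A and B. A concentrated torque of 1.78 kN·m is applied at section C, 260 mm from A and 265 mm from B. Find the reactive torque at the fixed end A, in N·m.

With uniform GJ and both ends fixed, compatibility θ_AC = θ_CB gives T_A·a = T_B·b, together with T_A + T_B = T₀.
T_A = T₀·b/(a+b) = 1780·265/525.0 = 898.5 N·m; T_B = 881.5 N·m.

898 N·m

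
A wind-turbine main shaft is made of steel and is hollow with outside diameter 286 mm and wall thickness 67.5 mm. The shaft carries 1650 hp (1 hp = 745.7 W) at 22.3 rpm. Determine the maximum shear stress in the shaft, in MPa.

ω = 2π·22.3/60 = 2.335 rad/s, so T = P/ω = 1650×745.7 / 2.335 = 526900 N·m.
J = π(d_o⁴ − d_i⁴)/32 = π(0.286⁴ − 0.151⁴)/32 = 6.058×10^-4 m⁴.
τ_max = T·r/J = 526900 × 0.143 / 6.058×10^-4 = 1.244×10^8 Pa.

124 MPa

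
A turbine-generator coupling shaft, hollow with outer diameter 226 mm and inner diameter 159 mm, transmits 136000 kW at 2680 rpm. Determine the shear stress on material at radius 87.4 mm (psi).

31800 psi

ω = 2π·2680/60 = 280.6 rad/s, so T = P/ω = 136000×10³ / 280.6 = 484600 N·m.
J = π(d_o⁴ − d_i⁴)/32 = π(0.226⁴ − 0.159⁴)/32 = 1.934×10^-4 m⁴.
Shear stress varies linearly with radius: τ = T·r/J = 484600 × 0.0874 / 1.934×10^-4 = 2.190×10^8 Pa.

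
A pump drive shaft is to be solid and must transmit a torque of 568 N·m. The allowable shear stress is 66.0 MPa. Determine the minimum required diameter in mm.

For a solid shaft τ_max = 16T/(πd³), so d = (16T/(π τ_allow))^(1/3) = (16·568.0/(π·6.60×10^7))^(1/3) = 0.03526 m.

35.3 mm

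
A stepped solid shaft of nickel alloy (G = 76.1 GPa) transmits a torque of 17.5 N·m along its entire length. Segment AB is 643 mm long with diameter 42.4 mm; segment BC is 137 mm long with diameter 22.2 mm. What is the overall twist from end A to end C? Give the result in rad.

J_AB = π(0.0424)⁴/32 = 3.17×10^-7 m⁴; J_BC = π(0.0222)⁴/32 = 2.38×10^-8 m⁴.
θ = (T/G)·Σ L_i/J_i = (17.50/76.1×10⁹)·(0.643/3.17×10^-7 + 0.137/2.38×10^-8) = 1.787×10^-3 rad.

0.00179 rad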